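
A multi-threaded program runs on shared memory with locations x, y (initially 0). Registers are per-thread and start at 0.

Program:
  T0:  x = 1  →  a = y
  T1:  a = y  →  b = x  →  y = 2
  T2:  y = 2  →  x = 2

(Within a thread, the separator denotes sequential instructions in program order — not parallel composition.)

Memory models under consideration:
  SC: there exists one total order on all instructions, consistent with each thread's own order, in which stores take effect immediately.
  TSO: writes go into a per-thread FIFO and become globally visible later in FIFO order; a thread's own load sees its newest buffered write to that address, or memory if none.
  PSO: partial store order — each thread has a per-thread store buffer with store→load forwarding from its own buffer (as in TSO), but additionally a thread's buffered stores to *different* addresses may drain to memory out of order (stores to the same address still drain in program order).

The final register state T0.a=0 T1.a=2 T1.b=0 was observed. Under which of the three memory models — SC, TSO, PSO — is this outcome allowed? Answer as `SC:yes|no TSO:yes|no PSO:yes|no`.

SC:no TSO:yes PSO:yes

outcome vector order: (T0.a,T1.a,T1.b)
SC (11): 0/0/0; 0/0/1; 0/0/2; 0/2/1; 0/2/2; 2/0/0; 2/0/1; 2/0/2; 2/2/0; 2/2/1; 2/2/2
TSO (12): 0/0/0; 0/0/1; 0/0/2; 0/2/0; 0/2/1; 0/2/2; 2/0/0; 2/0/1; 2/0/2; 2/2/0; 2/2/1; 2/2/2
PSO (12): 0/0/0; 0/0/1; 0/0/2; 0/2/0; 0/2/1; 0/2/2; 2/0/0; 2/0/1; 2/0/2; 2/2/0; 2/2/1; 2/2/2
target 0/2/0 ∈ {TSO,PSO}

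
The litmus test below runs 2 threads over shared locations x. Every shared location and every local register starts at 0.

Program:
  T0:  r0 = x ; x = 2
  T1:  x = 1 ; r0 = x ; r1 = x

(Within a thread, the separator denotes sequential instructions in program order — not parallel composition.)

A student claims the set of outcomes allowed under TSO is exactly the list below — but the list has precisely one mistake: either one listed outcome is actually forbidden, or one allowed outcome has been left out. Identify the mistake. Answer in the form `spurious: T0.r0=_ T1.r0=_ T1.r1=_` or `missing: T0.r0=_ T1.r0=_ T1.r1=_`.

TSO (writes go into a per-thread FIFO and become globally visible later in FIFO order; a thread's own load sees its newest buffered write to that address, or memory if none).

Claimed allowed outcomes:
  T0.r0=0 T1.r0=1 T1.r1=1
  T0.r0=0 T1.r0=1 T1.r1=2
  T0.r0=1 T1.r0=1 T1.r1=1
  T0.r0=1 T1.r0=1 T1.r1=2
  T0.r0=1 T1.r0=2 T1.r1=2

missing: T0.r0=0 T1.r0=2 T1.r1=2

outcome vector order: (T0.r0,T1.r0,T1.r1)
TSO: 6 outcomes — {011, 012, 022, 111, 112, 122}
TSO∖claimed = {022}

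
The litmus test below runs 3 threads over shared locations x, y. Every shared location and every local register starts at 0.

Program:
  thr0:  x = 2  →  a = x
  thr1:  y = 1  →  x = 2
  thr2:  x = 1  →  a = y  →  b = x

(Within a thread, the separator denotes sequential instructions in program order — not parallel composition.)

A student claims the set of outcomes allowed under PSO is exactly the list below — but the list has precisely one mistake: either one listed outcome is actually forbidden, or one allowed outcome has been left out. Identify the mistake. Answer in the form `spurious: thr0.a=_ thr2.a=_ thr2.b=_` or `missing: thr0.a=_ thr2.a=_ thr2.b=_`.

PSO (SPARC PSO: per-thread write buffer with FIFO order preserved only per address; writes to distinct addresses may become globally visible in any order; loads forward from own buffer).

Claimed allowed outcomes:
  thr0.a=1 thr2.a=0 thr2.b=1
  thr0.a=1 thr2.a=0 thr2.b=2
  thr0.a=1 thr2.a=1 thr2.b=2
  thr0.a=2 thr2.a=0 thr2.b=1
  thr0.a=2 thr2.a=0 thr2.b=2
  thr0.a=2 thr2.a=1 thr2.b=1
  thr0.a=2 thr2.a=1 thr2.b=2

missing: thr0.a=1 thr2.a=1 thr2.b=1

outcome vector order: (thr0.a,thr2.a,thr2.b)
PSO (8): <1 0 1>; <1 0 2>; <1 1 1>; <1 1 2>; <2 0 1>; <2 0 2>; <2 1 1>; <2 1 2>
PSO∖claimed = {<1 1 1>}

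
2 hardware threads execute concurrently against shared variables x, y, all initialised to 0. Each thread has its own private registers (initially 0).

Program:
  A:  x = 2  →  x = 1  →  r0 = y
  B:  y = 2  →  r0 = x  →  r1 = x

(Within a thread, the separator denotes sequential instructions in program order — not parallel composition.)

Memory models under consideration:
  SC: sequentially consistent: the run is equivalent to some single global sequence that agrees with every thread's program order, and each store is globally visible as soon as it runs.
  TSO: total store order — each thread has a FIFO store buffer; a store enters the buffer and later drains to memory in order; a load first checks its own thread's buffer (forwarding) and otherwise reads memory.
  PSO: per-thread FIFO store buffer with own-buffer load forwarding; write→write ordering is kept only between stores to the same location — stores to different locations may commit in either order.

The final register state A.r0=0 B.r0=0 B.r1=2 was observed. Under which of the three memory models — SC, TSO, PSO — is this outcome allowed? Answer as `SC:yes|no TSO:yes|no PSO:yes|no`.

SC:no TSO:yes PSO:yes

outcome vector order: (A.r0,B.r0,B.r1)
[SC] allowed = {(0,1,1); (2,0,0); (2,0,1); (2,0,2); (2,1,1); (2,2,1); (2,2,2)}
[TSO] allowed = {(0,0,0); (0,0,1); (0,0,2); (0,1,1); (0,2,1); (0,2,2); (2,0,0); (2,0,1); (2,0,2); (2,1,1); (2,2,1); (2,2,2)}
[PSO] allowed = {(0,0,0); (0,0,1); (0,0,2); (0,1,1); (0,2,1); (0,2,2); (2,0,0); (2,0,1); (2,0,2); (2,1,1); (2,2,1); (2,2,2)}
target (0,0,2) ∈ {TSO,PSO}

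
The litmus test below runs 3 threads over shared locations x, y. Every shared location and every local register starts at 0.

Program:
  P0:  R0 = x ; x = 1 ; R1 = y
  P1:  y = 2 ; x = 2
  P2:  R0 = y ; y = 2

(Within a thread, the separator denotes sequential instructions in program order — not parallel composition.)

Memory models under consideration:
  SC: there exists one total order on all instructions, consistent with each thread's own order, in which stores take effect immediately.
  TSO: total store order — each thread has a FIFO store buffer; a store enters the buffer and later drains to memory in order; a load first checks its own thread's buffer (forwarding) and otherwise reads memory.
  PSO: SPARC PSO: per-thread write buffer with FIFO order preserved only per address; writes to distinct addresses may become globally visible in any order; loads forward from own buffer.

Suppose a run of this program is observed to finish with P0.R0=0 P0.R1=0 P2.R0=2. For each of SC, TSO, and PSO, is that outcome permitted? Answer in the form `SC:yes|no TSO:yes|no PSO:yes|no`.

outcome vector order: (P0.R0,P0.R1,P2.R0)
SC: 6 outcomes — {<0 0 0>, <0 0 2>, <0 2 0>, <0 2 2>, <2 2 0>, <2 2 2>}
TSO: 6 outcomes — {<0 0 0>, <0 0 2>, <0 2 0>, <0 2 2>, <2 2 0>, <2 2 2>}
PSO: 8 outcomes — {<0 0 0>, <0 0 2>, <0 2 0>, <0 2 2>, <2 0 0>, <2 0 2>, <2 2 0>, <2 2 2>}
target <0 0 2> ∈ {SC,TSO,PSO}

SC:yes TSO:yes PSO:yes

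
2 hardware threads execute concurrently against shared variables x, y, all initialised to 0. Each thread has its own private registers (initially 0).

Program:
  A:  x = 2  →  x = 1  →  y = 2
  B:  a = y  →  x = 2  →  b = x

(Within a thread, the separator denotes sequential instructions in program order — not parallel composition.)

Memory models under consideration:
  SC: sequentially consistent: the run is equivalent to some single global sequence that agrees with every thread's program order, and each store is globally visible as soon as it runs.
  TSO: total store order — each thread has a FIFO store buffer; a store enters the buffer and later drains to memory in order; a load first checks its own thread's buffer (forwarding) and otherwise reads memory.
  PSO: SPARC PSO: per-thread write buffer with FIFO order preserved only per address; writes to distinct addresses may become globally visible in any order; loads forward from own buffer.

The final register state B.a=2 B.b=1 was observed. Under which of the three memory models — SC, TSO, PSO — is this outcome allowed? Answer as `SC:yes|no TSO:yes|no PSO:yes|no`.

outcome vector order: (B.a,B.b)
under SC → <0 1> <0 2> <2 2>
under TSO → <0 1> <0 2> <2 2>
under PSO → <0 1> <0 2> <2 1> <2 2>
target <2 1> ∈ {PSO}

SC:no TSO:no PSO:yes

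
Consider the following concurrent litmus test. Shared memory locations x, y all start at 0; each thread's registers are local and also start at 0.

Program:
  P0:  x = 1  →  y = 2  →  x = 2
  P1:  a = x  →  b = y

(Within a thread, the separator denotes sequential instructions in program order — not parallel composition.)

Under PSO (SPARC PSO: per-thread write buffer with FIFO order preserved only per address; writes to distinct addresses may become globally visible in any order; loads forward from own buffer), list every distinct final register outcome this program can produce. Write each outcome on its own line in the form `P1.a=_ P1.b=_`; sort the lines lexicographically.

P1.a=0 P1.b=0
P1.a=0 P1.b=2
P1.a=1 P1.b=0
P1.a=1 P1.b=2
P1.a=2 P1.b=0
P1.a=2 P1.b=2

outcome vector order: (P1.a,P1.b)
|PSO outcomes| = 6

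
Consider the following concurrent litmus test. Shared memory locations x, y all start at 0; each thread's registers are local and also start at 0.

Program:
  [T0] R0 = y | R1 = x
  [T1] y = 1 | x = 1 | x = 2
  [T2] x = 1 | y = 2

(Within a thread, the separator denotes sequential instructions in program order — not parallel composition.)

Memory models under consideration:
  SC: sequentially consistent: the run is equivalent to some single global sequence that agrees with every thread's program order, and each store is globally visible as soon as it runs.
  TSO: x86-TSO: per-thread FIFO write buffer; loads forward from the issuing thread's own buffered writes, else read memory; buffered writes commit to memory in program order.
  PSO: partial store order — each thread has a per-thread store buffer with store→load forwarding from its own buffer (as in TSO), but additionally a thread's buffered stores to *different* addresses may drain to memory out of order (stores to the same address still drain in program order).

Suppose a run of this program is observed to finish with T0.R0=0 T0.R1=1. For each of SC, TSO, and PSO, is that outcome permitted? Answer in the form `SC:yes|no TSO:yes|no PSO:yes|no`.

SC:yes TSO:yes PSO:yes

outcome vector order: (T0.R0,T0.R1)
[SC] allowed = {00, 01, 02, 10, 11, 12, 21, 22}
[TSO] allowed = {00, 01, 02, 10, 11, 12, 21, 22}
[PSO] allowed = {00, 01, 02, 10, 11, 12, 20, 21, 22}
target 01 ∈ {SC,TSO,PSO}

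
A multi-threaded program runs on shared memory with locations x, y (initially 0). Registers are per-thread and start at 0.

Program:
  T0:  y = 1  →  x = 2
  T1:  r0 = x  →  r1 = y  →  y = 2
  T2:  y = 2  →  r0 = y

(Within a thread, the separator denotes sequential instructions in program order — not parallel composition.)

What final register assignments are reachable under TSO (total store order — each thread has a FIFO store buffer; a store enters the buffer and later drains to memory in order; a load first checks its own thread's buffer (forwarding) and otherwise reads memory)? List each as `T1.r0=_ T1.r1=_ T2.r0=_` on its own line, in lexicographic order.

outcome vector order: (T1.r0,T1.r1,T2.r0)
|TSO outcomes| = 9

T1.r0=0 T1.r1=0 T2.r0=1
T1.r0=0 T1.r1=0 T2.r0=2
T1.r0=0 T1.r1=1 T2.r0=1
T1.r0=0 T1.r1=1 T2.r0=2
T1.r0=0 T1.r1=2 T2.r0=1
T1.r0=0 T1.r1=2 T2.r0=2
T1.r0=2 T1.r1=1 T2.r0=1
T1.r0=2 T1.r1=1 T2.r0=2
T1.r0=2 T1.r1=2 T2.r0=2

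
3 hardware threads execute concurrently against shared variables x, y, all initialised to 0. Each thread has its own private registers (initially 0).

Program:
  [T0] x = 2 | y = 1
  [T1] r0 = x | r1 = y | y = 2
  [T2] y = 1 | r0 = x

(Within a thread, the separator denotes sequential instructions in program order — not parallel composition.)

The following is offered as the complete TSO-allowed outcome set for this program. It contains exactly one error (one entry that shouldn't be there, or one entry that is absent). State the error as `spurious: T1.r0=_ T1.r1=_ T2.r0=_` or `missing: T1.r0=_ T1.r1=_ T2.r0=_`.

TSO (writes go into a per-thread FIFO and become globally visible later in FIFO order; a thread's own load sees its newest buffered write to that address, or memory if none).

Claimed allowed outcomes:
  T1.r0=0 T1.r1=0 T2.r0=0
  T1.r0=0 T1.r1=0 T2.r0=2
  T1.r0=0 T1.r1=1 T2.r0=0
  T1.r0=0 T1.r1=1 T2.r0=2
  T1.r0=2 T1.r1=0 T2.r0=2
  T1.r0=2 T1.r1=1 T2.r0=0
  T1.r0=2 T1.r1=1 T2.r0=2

outcome vector order: (T1.r0,T1.r1,T2.r0)
under TSO → 0/0/0, 0/0/2, 0/1/0, 0/1/2, 2/0/0, 2/0/2, 2/1/0, 2/1/2
TSO∖claimed = {2/0/0}

missing: T1.r0=2 T1.r1=0 T2.r0=0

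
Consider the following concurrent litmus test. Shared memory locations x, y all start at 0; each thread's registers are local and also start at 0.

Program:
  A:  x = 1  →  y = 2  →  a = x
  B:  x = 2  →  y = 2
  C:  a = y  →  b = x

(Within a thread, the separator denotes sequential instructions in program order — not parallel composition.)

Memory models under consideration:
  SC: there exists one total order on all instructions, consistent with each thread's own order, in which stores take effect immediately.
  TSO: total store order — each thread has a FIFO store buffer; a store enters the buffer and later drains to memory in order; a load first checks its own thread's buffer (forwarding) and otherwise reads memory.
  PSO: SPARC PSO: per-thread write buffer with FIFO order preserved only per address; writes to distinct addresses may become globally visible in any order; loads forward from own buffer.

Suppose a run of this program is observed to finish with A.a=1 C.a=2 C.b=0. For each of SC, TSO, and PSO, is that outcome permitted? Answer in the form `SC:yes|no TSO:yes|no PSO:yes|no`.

SC:no TSO:no PSO:yes

outcome vector order: (A.a,C.a,C.b)
SC: 10 outcomes — {1/0/0; 1/0/1; 1/0/2; 1/2/1; 1/2/2; 2/0/0; 2/0/1; 2/0/2; 2/2/1; 2/2/2}
TSO: 10 outcomes — {1/0/0; 1/0/1; 1/0/2; 1/2/1; 1/2/2; 2/0/0; 2/0/1; 2/0/2; 2/2/1; 2/2/2}
PSO: 12 outcomes — {1/0/0; 1/0/1; 1/0/2; 1/2/0; 1/2/1; 1/2/2; 2/0/0; 2/0/1; 2/0/2; 2/2/0; 2/2/1; 2/2/2}
target 1/2/0 ∈ {PSO}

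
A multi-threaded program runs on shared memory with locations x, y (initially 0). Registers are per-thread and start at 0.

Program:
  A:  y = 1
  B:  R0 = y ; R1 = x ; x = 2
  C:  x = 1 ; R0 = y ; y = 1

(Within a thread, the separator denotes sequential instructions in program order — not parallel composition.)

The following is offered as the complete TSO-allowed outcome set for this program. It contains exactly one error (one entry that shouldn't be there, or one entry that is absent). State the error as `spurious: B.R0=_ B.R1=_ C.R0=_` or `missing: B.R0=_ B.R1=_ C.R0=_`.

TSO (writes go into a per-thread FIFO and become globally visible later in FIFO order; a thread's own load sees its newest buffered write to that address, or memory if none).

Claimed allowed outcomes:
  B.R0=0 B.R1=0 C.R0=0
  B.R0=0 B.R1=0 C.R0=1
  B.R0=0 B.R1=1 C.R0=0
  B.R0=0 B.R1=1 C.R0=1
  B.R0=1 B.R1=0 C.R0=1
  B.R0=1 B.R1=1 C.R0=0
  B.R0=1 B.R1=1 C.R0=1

missing: B.R0=1 B.R1=0 C.R0=0

outcome vector order: (B.R0,B.R1,C.R0)
[TSO] allowed = {000, 001, 010, 011, 100, 101, 110, 111}
TSO∖claimed = {100}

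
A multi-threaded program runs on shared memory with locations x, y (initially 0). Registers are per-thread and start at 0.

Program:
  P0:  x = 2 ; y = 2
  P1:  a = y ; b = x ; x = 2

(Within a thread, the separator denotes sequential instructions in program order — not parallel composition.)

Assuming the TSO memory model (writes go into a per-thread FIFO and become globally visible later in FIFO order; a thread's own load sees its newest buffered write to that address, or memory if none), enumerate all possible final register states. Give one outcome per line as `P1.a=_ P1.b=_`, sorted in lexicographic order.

P1.a=0 P1.b=0
P1.a=0 P1.b=2
P1.a=2 P1.b=2

outcome vector order: (P1.a,P1.b)
|TSO outcomes| = 3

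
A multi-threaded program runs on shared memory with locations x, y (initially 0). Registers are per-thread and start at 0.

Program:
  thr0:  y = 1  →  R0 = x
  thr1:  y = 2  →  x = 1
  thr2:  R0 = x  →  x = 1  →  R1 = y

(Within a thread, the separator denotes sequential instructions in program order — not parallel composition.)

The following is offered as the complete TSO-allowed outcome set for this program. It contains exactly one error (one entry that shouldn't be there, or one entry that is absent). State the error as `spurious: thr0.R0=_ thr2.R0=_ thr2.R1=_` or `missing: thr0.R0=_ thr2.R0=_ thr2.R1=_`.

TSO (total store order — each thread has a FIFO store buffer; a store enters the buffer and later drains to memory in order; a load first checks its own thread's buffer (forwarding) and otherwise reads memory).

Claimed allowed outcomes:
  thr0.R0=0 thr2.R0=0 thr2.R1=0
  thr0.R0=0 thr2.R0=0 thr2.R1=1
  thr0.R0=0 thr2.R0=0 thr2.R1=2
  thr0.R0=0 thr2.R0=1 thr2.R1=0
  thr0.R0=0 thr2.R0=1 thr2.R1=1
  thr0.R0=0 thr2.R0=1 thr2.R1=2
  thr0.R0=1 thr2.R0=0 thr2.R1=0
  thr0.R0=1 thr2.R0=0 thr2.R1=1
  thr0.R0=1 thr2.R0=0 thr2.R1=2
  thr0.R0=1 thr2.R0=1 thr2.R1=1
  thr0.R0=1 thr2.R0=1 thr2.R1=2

spurious: thr0.R0=0 thr2.R0=1 thr2.R1=0

outcome vector order: (thr0.R0,thr2.R0,thr2.R1)
TSO: 10 outcomes — {<0 0 0>; <0 0 1>; <0 0 2>; <0 1 1>; <0 1 2>; <1 0 0>; <1 0 1>; <1 0 2>; <1 1 1>; <1 1 2>}
claimed∖TSO = {<0 1 0>}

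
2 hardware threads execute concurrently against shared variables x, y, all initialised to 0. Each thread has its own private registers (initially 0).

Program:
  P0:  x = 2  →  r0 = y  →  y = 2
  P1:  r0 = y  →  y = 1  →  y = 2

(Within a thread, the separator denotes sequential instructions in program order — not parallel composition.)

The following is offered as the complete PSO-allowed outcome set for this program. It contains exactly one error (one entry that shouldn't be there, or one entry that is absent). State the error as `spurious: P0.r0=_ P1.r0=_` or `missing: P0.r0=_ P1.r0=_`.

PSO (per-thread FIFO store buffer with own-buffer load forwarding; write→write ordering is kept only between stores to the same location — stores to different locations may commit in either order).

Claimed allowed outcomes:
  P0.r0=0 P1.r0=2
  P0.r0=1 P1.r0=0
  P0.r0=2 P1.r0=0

outcome vector order: (P0.r0,P1.r0)
under PSO → <0 0>; <0 2>; <1 0>; <2 0>
PSO∖claimed = {<0 0>}

missing: P0.r0=0 P1.r0=0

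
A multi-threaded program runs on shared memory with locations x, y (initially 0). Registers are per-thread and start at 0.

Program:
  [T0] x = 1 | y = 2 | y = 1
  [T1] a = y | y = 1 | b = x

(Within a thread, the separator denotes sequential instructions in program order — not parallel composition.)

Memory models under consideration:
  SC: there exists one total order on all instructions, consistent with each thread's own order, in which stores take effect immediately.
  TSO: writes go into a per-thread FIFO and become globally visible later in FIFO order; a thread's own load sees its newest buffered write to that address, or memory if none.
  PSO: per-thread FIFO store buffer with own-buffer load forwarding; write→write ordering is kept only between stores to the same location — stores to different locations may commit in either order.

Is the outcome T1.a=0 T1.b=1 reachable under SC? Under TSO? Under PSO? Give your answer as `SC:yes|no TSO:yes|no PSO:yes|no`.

outcome vector order: (T1.a,T1.b)
SC (4): 00, 01, 11, 21
TSO (4): 00, 01, 11, 21
PSO (6): 00, 01, 10, 11, 20, 21
target 01 ∈ {SC,TSO,PSO}

SC:yes TSO:yes PSO:yes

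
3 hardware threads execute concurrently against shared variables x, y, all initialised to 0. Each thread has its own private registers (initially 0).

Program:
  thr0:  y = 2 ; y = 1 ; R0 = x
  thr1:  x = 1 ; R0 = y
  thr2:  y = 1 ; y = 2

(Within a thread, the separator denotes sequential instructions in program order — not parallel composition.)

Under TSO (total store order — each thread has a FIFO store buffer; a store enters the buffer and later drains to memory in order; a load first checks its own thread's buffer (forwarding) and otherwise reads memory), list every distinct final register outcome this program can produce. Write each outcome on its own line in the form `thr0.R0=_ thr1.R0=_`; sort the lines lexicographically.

outcome vector order: (thr0.R0,thr1.R0)
|TSO outcomes| = 6

thr0.R0=0 thr1.R0=0
thr0.R0=0 thr1.R0=1
thr0.R0=0 thr1.R0=2
thr0.R0=1 thr1.R0=0
thr0.R0=1 thr1.R0=1
thr0.R0=1 thr1.R0=2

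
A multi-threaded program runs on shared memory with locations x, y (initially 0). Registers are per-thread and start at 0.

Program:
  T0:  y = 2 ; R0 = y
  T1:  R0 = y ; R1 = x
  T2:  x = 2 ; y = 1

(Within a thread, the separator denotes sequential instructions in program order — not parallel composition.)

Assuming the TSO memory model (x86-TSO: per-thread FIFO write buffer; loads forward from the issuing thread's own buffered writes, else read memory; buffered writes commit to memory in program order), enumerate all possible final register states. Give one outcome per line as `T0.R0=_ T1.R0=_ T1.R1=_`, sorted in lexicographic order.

T0.R0=1 T1.R0=0 T1.R1=0
T0.R0=1 T1.R0=0 T1.R1=2
T0.R0=1 T1.R0=1 T1.R1=2
T0.R0=1 T1.R0=2 T1.R1=0
T0.R0=1 T1.R0=2 T1.R1=2
T0.R0=2 T1.R0=0 T1.R1=0
T0.R0=2 T1.R0=0 T1.R1=2
T0.R0=2 T1.R0=1 T1.R1=2
T0.R0=2 T1.R0=2 T1.R1=0
T0.R0=2 T1.R0=2 T1.R1=2

outcome vector order: (T0.R0,T1.R0,T1.R1)
|TSO outcomes| = 10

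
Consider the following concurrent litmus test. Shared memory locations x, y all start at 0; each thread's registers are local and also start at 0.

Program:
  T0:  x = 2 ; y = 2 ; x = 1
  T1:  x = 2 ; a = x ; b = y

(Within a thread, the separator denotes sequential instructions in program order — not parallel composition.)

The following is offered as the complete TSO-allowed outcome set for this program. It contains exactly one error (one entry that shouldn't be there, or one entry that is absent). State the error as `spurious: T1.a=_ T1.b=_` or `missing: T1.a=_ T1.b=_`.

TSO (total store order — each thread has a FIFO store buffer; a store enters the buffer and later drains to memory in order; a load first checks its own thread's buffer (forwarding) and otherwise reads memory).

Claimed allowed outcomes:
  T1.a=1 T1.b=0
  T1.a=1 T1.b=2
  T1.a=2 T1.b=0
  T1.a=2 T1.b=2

outcome vector order: (T1.a,T1.b)
TSO: 3 outcomes — {1/2 2/0 2/2}
claimed∖TSO = {1/0}

spurious: T1.a=1 T1.b=0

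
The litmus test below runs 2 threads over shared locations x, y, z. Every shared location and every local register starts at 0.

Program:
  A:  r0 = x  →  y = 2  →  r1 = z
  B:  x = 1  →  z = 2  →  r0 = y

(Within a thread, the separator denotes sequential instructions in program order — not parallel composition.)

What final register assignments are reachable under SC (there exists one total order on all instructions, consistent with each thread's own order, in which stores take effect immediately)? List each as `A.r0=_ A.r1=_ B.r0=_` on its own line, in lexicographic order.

outcome vector order: (A.r0,A.r1,B.r0)
|SC outcomes| = 6

A.r0=0 A.r1=0 B.r0=2
A.r0=0 A.r1=2 B.r0=0
A.r0=0 A.r1=2 B.r0=2
A.r0=1 A.r1=0 B.r0=2
A.r0=1 A.r1=2 B.r0=0
A.r0=1 A.r1=2 B.r0=2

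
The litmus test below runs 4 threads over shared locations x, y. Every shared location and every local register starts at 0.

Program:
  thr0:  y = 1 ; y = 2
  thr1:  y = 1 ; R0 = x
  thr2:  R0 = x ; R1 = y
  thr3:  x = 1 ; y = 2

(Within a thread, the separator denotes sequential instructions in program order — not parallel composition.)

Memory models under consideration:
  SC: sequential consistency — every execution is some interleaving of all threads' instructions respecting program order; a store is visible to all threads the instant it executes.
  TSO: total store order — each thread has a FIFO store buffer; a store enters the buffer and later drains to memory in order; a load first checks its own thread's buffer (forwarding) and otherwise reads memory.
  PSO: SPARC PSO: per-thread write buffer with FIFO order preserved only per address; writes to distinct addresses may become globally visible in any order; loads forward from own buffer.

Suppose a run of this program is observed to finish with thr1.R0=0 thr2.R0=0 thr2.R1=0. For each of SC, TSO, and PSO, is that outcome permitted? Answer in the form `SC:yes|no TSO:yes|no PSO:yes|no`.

outcome vector order: (thr1.R0,thr2.R0,thr2.R1)
under SC → <0 0 0>; <0 0 1>; <0 0 2>; <0 1 1>; <0 1 2>; <1 0 0>; <1 0 1>; <1 0 2>; <1 1 0>; <1 1 1>; <1 1 2>
under TSO → <0 0 0>; <0 0 1>; <0 0 2>; <0 1 0>; <0 1 1>; <0 1 2>; <1 0 0>; <1 0 1>; <1 0 2>; <1 1 0>; <1 1 1>; <1 1 2>
under PSO → <0 0 0>; <0 0 1>; <0 0 2>; <0 1 0>; <0 1 1>; <0 1 2>; <1 0 0>; <1 0 1>; <1 0 2>; <1 1 0>; <1 1 1>; <1 1 2>
target <0 0 0> ∈ {SC,TSO,PSO}

SC:yes TSO:yes PSO:yes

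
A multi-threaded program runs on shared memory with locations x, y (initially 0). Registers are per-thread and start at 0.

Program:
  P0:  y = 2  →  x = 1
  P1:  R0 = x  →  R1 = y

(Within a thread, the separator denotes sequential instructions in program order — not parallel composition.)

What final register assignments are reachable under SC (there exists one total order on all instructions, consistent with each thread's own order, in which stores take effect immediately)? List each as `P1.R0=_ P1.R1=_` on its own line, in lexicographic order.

outcome vector order: (P1.R0,P1.R1)
|SC outcomes| = 3

P1.R0=0 P1.R1=0
P1.R0=0 P1.R1=2
P1.R0=1 P1.R1=2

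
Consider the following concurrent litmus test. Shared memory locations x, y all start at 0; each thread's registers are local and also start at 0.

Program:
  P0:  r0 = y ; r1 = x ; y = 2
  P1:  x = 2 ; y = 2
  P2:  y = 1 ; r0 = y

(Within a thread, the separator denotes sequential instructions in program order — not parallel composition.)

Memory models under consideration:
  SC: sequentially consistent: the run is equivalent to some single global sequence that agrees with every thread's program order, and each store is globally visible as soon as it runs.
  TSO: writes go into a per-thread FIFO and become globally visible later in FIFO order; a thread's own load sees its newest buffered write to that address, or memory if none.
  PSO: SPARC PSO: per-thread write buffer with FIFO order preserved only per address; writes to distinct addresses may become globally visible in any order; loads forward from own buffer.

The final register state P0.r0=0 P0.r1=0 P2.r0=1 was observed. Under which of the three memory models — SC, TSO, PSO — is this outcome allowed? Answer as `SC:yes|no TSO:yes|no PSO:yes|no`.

SC:yes TSO:yes PSO:yes

outcome vector order: (P0.r0,P0.r1,P2.r0)
under SC → 001; 002; 021; 022; 101; 102; 121; 122; 221; 222
under TSO → 001; 002; 021; 022; 101; 102; 121; 122; 221; 222
under PSO → 001; 002; 021; 022; 101; 102; 121; 122; 201; 202; 221; 222
target 001 ∈ {SC,TSO,PSO}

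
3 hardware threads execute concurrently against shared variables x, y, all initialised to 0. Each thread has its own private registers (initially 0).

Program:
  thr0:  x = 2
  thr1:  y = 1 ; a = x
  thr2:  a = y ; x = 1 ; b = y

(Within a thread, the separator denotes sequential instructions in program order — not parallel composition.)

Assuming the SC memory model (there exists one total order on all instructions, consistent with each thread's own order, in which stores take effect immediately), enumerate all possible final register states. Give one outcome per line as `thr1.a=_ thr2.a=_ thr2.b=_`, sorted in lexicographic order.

outcome vector order: (thr1.a,thr2.a,thr2.b)
|SC outcomes| = 8

thr1.a=0 thr2.a=0 thr2.b=1
thr1.a=0 thr2.a=1 thr2.b=1
thr1.a=1 thr2.a=0 thr2.b=0
thr1.a=1 thr2.a=0 thr2.b=1
thr1.a=1 thr2.a=1 thr2.b=1
thr1.a=2 thr2.a=0 thr2.b=0
thr1.a=2 thr2.a=0 thr2.b=1
thr1.a=2 thr2.a=1 thr2.b=1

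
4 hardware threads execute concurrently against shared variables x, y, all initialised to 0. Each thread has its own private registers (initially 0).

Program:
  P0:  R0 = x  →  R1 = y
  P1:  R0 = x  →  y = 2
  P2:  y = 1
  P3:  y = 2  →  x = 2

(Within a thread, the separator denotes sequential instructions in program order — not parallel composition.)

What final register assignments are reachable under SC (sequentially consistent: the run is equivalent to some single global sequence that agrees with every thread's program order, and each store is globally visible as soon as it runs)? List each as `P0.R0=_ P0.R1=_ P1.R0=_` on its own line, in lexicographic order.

outcome vector order: (P0.R0,P0.R1,P1.R0)
|SC outcomes| = 10

P0.R0=0 P0.R1=0 P1.R0=0
P0.R0=0 P0.R1=0 P1.R0=2
P0.R0=0 P0.R1=1 P1.R0=0
P0.R0=0 P0.R1=1 P1.R0=2
P0.R0=0 P0.R1=2 P1.R0=0
P0.R0=0 P0.R1=2 P1.R0=2
P0.R0=2 P0.R1=1 P1.R0=0
P0.R0=2 P0.R1=1 P1.R0=2
P0.R0=2 P0.R1=2 P1.R0=0
P0.R0=2 P0.R1=2 P1.R0=2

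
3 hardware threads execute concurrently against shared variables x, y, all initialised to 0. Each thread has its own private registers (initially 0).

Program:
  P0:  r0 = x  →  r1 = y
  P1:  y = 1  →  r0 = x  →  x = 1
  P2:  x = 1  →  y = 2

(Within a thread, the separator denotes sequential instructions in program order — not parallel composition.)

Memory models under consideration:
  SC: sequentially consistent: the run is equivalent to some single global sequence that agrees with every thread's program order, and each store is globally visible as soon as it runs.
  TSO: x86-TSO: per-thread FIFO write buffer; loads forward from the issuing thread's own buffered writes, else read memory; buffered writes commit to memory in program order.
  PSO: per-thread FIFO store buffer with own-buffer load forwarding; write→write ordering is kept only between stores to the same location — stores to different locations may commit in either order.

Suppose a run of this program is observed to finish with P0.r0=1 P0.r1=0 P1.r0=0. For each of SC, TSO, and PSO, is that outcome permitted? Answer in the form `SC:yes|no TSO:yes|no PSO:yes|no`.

outcome vector order: (P0.r0,P0.r1,P1.r0)
SC: 11 outcomes — {(0,0,0) (0,0,1) (0,1,0) (0,1,1) (0,2,0) (0,2,1) (1,0,1) (1,1,0) (1,1,1) (1,2,0) (1,2,1)}
TSO: 12 outcomes — {(0,0,0) (0,0,1) (0,1,0) (0,1,1) (0,2,0) (0,2,1) (1,0,0) (1,0,1) (1,1,0) (1,1,1) (1,2,0) (1,2,1)}
PSO: 12 outcomes — {(0,0,0) (0,0,1) (0,1,0) (0,1,1) (0,2,0) (0,2,1) (1,0,0) (1,0,1) (1,1,0) (1,1,1) (1,2,0) (1,2,1)}
target (1,0,0) ∈ {TSO,PSO}

SC:no TSO:yes PSO:yes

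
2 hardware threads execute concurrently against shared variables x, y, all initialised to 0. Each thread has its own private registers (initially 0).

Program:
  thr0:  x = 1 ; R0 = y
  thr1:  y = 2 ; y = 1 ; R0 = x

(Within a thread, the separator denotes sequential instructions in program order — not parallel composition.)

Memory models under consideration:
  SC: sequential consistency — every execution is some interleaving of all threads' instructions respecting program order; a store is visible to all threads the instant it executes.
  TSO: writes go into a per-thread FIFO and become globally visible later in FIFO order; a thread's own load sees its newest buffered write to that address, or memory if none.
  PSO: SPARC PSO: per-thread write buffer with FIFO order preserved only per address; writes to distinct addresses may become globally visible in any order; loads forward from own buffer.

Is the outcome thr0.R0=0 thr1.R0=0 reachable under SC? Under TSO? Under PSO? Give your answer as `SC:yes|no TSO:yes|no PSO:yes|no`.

SC:no TSO:yes PSO:yes

outcome vector order: (thr0.R0,thr1.R0)
[SC] allowed = {<0 1>; <1 0>; <1 1>; <2 1>}
[TSO] allowed = {<0 0>; <0 1>; <1 0>; <1 1>; <2 0>; <2 1>}
[PSO] allowed = {<0 0>; <0 1>; <1 0>; <1 1>; <2 0>; <2 1>}
target <0 0> ∈ {TSO,PSO}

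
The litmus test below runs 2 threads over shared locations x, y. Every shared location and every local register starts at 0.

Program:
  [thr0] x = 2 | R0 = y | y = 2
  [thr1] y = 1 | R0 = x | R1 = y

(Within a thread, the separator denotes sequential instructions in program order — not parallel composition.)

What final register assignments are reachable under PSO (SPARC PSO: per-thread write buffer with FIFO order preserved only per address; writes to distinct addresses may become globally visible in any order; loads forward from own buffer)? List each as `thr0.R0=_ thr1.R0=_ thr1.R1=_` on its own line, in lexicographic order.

outcome vector order: (thr0.R0,thr1.R0,thr1.R1)
|PSO outcomes| = 8

thr0.R0=0 thr1.R0=0 thr1.R1=1
thr0.R0=0 thr1.R0=0 thr1.R1=2
thr0.R0=0 thr1.R0=2 thr1.R1=1
thr0.R0=0 thr1.R0=2 thr1.R1=2
thr0.R0=1 thr1.R0=0 thr1.R1=1
thr0.R0=1 thr1.R0=0 thr1.R1=2
thr0.R0=1 thr1.R0=2 thr1.R1=1
thr0.R0=1 thr1.R0=2 thr1.R1=2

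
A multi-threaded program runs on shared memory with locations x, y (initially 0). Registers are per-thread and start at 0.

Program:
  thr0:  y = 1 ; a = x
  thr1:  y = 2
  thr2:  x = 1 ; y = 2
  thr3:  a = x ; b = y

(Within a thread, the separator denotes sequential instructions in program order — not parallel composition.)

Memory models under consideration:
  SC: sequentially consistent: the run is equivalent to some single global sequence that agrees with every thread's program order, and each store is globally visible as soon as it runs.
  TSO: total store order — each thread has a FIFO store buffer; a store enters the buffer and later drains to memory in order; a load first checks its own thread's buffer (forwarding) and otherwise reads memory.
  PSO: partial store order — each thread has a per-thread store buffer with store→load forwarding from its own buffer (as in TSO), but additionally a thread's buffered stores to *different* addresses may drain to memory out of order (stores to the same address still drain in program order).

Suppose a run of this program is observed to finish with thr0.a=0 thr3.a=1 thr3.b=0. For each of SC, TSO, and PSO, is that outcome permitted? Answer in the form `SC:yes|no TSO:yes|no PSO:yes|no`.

SC:no TSO:yes PSO:yes

outcome vector order: (thr0.a,thr3.a,thr3.b)
[SC] allowed = {<0 0 0> <0 0 1> <0 0 2> <0 1 1> <0 1 2> <1 0 0> <1 0 1> <1 0 2> <1 1 0> <1 1 1> <1 1 2>}
[TSO] allowed = {<0 0 0> <0 0 1> <0 0 2> <0 1 0> <0 1 1> <0 1 2> <1 0 0> <1 0 1> <1 0 2> <1 1 0> <1 1 1> <1 1 2>}
[PSO] allowed = {<0 0 0> <0 0 1> <0 0 2> <0 1 0> <0 1 1> <0 1 2> <1 0 0> <1 0 1> <1 0 2> <1 1 0> <1 1 1> <1 1 2>}
target <0 1 0> ∈ {TSO,PSO}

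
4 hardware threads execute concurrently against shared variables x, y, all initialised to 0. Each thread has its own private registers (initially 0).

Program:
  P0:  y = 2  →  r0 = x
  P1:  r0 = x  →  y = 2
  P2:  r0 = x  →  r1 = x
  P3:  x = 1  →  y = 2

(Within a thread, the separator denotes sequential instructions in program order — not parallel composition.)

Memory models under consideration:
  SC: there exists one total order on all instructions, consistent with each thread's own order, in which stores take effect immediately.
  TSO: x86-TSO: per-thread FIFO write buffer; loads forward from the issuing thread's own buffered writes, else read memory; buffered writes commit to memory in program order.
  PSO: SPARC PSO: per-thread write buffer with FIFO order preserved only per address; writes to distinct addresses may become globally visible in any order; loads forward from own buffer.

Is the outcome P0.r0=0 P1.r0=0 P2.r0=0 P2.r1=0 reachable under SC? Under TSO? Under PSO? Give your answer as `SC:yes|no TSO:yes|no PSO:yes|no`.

SC:yes TSO:yes PSO:yes

outcome vector order: (P0.r0,P1.r0,P2.r0,P2.r1)
[SC] allowed = {0/0/0/0 0/0/0/1 0/0/1/1 0/1/0/0 0/1/0/1 0/1/1/1 1/0/0/0 1/0/0/1 1/0/1/1 1/1/0/0 1/1/0/1 1/1/1/1}
[TSO] allowed = {0/0/0/0 0/0/0/1 0/0/1/1 0/1/0/0 0/1/0/1 0/1/1/1 1/0/0/0 1/0/0/1 1/0/1/1 1/1/0/0 1/1/0/1 1/1/1/1}
[PSO] allowed = {0/0/0/0 0/0/0/1 0/0/1/1 0/1/0/0 0/1/0/1 0/1/1/1 1/0/0/0 1/0/0/1 1/0/1/1 1/1/0/0 1/1/0/1 1/1/1/1}
target 0/0/0/0 ∈ {SC,TSO,PSO}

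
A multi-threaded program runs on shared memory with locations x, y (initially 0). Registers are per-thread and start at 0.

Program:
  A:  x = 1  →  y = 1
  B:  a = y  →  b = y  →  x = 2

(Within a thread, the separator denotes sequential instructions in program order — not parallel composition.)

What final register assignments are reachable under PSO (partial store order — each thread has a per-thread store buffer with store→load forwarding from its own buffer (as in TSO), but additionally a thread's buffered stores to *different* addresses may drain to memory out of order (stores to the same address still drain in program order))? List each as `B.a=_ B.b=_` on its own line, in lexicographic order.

outcome vector order: (B.a,B.b)
|PSO outcomes| = 3

B.a=0 B.b=0
B.a=0 B.b=1
B.a=1 B.b=1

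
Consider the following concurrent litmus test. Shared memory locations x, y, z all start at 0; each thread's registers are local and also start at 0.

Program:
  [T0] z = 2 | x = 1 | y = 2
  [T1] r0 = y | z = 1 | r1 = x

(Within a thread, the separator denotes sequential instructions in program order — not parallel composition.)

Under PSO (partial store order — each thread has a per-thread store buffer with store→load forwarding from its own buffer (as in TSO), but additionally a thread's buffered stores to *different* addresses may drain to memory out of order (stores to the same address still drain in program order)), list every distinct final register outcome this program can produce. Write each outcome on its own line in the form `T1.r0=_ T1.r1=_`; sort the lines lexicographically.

T1.r0=0 T1.r1=0
T1.r0=0 T1.r1=1
T1.r0=2 T1.r1=0
T1.r0=2 T1.r1=1

outcome vector order: (T1.r0,T1.r1)
|PSO outcomes| = 4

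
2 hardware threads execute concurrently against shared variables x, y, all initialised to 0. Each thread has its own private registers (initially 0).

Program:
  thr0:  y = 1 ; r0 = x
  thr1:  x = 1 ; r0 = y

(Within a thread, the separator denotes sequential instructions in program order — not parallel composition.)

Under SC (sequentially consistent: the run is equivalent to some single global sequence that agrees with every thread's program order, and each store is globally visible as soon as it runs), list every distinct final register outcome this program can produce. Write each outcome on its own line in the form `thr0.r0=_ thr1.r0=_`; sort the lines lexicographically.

outcome vector order: (thr0.r0,thr1.r0)
|SC outcomes| = 3

thr0.r0=0 thr1.r0=1
thr0.r0=1 thr1.r0=0
thr0.r0=1 thr1.r0=1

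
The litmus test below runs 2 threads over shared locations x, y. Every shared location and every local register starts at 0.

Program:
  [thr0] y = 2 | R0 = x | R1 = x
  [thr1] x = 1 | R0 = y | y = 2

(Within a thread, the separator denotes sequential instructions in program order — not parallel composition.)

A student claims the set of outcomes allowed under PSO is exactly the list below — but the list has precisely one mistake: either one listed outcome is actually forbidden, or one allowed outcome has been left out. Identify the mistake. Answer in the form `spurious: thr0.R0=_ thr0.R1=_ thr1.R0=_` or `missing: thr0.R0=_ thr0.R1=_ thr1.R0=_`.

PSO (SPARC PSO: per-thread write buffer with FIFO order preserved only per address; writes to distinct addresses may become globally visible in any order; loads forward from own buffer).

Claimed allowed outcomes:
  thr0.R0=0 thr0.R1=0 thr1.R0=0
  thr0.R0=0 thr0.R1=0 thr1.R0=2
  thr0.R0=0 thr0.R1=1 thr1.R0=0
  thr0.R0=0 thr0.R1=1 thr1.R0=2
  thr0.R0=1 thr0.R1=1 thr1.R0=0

missing: thr0.R0=1 thr0.R1=1 thr1.R0=2

outcome vector order: (thr0.R0,thr0.R1,thr1.R0)
under PSO → (0,0,0) (0,0,2) (0,1,0) (0,1,2) (1,1,0) (1,1,2)
PSO∖claimed = {(1,1,2)}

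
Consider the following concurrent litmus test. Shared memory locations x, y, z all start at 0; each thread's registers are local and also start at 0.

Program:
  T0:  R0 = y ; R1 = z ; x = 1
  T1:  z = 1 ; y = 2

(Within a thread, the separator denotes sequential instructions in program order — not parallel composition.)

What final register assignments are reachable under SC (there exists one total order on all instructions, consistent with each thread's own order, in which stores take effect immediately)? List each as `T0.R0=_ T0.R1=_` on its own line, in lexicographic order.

outcome vector order: (T0.R0,T0.R1)
|SC outcomes| = 3

T0.R0=0 T0.R1=0
T0.R0=0 T0.R1=1
T0.R0=2 T0.R1=1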